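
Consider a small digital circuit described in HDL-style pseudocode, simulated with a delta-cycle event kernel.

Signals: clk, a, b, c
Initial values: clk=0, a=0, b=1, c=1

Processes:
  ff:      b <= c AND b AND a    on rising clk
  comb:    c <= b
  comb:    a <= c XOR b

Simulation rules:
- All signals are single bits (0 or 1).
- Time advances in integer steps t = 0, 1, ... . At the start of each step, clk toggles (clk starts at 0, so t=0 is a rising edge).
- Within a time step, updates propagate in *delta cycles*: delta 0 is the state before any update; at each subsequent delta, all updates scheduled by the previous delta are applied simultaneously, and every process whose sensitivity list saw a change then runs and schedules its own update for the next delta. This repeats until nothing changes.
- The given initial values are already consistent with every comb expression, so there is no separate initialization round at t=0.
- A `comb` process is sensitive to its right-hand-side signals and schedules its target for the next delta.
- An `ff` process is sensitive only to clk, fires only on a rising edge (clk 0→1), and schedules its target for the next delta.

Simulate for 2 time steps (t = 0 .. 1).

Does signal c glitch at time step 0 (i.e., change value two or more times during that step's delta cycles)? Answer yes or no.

no

t=0 Δ0: clk=0 c=1 a=0 b=1
  Δ1: clk:0→1
  Δ2: b:1→0
  Δ3: c:1→0, a:0→1
  Δ4: a:1→0
  (4Δ to stable)
t=1 Δ0: clk=1 c=0 a=0 b=0
  Δ1: clk:1→0
  (1Δ to stable)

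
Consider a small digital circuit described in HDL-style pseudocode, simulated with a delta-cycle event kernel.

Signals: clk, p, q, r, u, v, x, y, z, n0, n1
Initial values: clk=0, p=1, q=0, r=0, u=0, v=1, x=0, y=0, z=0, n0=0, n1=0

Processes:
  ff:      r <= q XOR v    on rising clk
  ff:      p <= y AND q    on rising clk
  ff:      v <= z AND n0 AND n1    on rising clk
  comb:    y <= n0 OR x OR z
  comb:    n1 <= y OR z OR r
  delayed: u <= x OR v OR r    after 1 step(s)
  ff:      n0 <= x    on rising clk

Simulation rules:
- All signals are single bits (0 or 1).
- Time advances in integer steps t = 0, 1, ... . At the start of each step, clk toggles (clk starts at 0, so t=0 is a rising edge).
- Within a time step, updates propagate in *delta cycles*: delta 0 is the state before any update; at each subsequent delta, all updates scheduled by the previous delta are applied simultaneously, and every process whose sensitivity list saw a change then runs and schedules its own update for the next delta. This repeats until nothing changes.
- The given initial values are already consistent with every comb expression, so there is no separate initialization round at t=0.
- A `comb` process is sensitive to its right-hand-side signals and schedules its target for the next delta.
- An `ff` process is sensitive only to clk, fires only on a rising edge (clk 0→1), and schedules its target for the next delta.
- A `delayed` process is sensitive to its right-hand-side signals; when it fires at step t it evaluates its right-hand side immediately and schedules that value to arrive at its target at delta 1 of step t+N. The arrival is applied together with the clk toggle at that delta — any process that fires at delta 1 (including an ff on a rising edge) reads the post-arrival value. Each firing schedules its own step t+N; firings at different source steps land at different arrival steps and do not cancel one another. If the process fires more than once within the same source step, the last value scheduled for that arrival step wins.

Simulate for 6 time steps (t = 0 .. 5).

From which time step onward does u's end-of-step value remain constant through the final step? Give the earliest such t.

t=0 Δ0: p=1 v=1 n0=0 u=0 r=0 n1=0 x=0 y=0 z=0 clk=0 q=0
  Δ1: clk:0→1
  Δ2: p:1→0, v:1→0, r:0→1
  Δ3: n1:0→1
  (3Δ to stable)
t=1 Δ0: p=0 v=0 n0=0 u=0 r=1 n1=1 x=0 y=0 z=0 clk=1 q=0
  Δ1: u:0→1, clk:1→0
  (1Δ to stable)
t=2 Δ0: p=0 v=0 n0=0 u=1 r=1 n1=1 x=0 y=0 z=0 clk=0 q=0
  Δ1: clk:0→1
  Δ2: r:1→0
  Δ3: n1:1→0
  (3Δ to stable)
t=3 Δ0: p=0 v=0 n0=0 u=1 r=0 n1=0 x=0 y=0 z=0 clk=1 q=0
  Δ1: u:1→0, clk:1→0
  (1Δ to stable)
t=4 Δ0: p=0 v=0 n0=0 u=0 r=0 n1=0 x=0 y=0 z=0 clk=0 q=0
  Δ1: clk:0→1
  (1Δ to stable)
t=5 Δ0: p=0 v=0 n0=0 u=0 r=0 n1=0 x=0 y=0 z=0 clk=1 q=0
  Δ1: clk:1→0
  (1Δ to stable)

3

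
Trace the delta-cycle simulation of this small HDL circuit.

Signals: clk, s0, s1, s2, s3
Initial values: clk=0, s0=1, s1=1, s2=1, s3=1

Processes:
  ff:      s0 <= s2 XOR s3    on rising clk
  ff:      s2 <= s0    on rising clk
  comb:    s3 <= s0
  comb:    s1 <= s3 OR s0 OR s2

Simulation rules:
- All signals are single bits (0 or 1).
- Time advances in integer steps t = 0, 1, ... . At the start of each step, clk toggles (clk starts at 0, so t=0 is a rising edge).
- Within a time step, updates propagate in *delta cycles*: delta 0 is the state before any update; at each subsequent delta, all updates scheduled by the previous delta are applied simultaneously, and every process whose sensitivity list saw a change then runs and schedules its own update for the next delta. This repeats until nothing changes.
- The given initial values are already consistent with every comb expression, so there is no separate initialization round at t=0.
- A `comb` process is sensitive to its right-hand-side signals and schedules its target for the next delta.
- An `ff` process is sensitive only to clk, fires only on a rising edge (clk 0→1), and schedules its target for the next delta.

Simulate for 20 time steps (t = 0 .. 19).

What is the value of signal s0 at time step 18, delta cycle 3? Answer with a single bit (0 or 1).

t0.Δ0 clk=0 s0=1 s2=1 s3=1 s1=1
t0.Δ1 clk=1 s0=1 s2=1 s3=1 s1=1
t0.Δ2 clk=1 s0=0 s2=1 s3=1 s1=1
t0.Δ3 clk=1 s0=0 s2=1 s3=0 s1=1
t1.Δ0 clk=1 s0=0 s2=1 s3=0 s1=1
t1.Δ1 clk=0 s0=0 s2=1 s3=0 s1=1
t2.Δ0 clk=0 s0=0 s2=1 s3=0 s1=1
t2.Δ1 clk=1 s0=0 s2=1 s3=0 s1=1
t2.Δ2 clk=1 s0=1 s2=0 s3=0 s1=1
t2.Δ3 clk=1 s0=1 s2=0 s3=1 s1=1
t3.Δ0 clk=1 s0=1 s2=0 s3=1 s1=1
t3.Δ1 clk=0 s0=1 s2=0 s3=1 s1=1
t4.Δ0 clk=0 s0=1 s2=0 s3=1 s1=1
t4.Δ1 clk=1 s0=1 s2=0 s3=1 s1=1
t4.Δ2 clk=1 s0=1 s2=1 s3=1 s1=1
t5.Δ0 clk=1 s0=1 s2=1 s3=1 s1=1
t5.Δ1 clk=0 s0=1 s2=1 s3=1 s1=1
t6.Δ0 clk=0 s0=1 s2=1 s3=1 s1=1
t6.Δ1 clk=1 s0=1 s2=1 s3=1 s1=1
t6.Δ2 clk=1 s0=0 s2=1 s3=1 s1=1
t6.Δ3 clk=1 s0=0 s2=1 s3=0 s1=1
t7.Δ0 clk=1 s0=0 s2=1 s3=0 s1=1
t7.Δ1 clk=0 s0=0 s2=1 s3=0 s1=1
t8.Δ0 clk=0 s0=0 s2=1 s3=0 s1=1
t8.Δ1 clk=1 s0=0 s2=1 s3=0 s1=1
t8.Δ2 clk=1 s0=1 s2=0 s3=0 s1=1
t8.Δ3 clk=1 s0=1 s2=0 s3=1 s1=1
t9.Δ0 clk=1 s0=1 s2=0 s3=1 s1=1
t9.Δ1 clk=0 s0=1 s2=0 s3=1 s1=1
t10.Δ0 clk=0 s0=1 s2=0 s3=1 s1=1
t10.Δ1 clk=1 s0=1 s2=0 s3=1 s1=1
t10.Δ2 clk=1 s0=1 s2=1 s3=1 s1=1
t11.Δ0 clk=1 s0=1 s2=1 s3=1 s1=1
t11.Δ1 clk=0 s0=1 s2=1 s3=1 s1=1
t12.Δ0 clk=0 s0=1 s2=1 s3=1 s1=1
t12.Δ1 clk=1 s0=1 s2=1 s3=1 s1=1
t12.Δ2 clk=1 s0=0 s2=1 s3=1 s1=1
t12.Δ3 clk=1 s0=0 s2=1 s3=0 s1=1
t13.Δ0 clk=1 s0=0 s2=1 s3=0 s1=1
t13.Δ1 clk=0 s0=0 s2=1 s3=0 s1=1
t14.Δ0 clk=0 s0=0 s2=1 s3=0 s1=1
t14.Δ1 clk=1 s0=0 s2=1 s3=0 s1=1
t14.Δ2 clk=1 s0=1 s2=0 s3=0 s1=1
t14.Δ3 clk=1 s0=1 s2=0 s3=1 s1=1
t15.Δ0 clk=1 s0=1 s2=0 s3=1 s1=1
t15.Δ1 clk=0 s0=1 s2=0 s3=1 s1=1
t16.Δ0 clk=0 s0=1 s2=0 s3=1 s1=1
t16.Δ1 clk=1 s0=1 s2=0 s3=1 s1=1
t16.Δ2 clk=1 s0=1 s2=1 s3=1 s1=1
t17.Δ0 clk=1 s0=1 s2=1 s3=1 s1=1
t17.Δ1 clk=0 s0=1 s2=1 s3=1 s1=1
t18.Δ0 clk=0 s0=1 s2=1 s3=1 s1=1
t18.Δ1 clk=1 s0=1 s2=1 s3=1 s1=1
t18.Δ2 clk=1 s0=0 s2=1 s3=1 s1=1
t18.Δ3 clk=1 s0=0 s2=1 s3=0 s1=1
t19.Δ0 clk=1 s0=0 s2=1 s3=0 s1=1
t19.Δ1 clk=0 s0=0 s2=1 s3=0 s1=1

0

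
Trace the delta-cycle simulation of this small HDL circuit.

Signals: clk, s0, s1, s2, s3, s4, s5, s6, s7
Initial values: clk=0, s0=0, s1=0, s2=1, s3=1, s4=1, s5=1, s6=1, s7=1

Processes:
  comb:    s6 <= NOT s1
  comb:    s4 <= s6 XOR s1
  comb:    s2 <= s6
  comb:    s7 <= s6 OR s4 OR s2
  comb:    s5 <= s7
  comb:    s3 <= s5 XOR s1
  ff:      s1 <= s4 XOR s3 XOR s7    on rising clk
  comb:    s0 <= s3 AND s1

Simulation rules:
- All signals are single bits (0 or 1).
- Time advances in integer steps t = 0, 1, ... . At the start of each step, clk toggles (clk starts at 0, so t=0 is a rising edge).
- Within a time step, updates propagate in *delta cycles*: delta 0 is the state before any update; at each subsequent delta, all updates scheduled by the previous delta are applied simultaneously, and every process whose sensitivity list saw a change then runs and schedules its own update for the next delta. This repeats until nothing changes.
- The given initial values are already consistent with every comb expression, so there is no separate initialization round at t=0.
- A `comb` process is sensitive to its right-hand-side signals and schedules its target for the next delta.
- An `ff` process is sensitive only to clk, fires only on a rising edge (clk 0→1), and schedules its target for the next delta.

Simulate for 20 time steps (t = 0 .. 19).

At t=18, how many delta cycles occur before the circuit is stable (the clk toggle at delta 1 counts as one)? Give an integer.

4

t=0 Δ0: s2=1 s6=1 s1=0 s5=1 s0=0 s4=1 s7=1 clk=0 s3=1
  Δ1: clk:0→1
  Δ2: s1:0→1
  Δ3: s6:1→0, s0:0→1, s4:1→0, s3:1→0
  Δ4: s2:1→0, s0:1→0, s4:0→1
  (4Δ to stable)
t=1 Δ0: s2=0 s6=0 s1=1 s5=1 s0=0 s4=1 s7=1 clk=1 s3=0
  Δ1: clk:1→0
  (1Δ to stable)
t=2 Δ0: s2=0 s6=0 s1=1 s5=1 s0=0 s4=1 s7=1 clk=0 s3=0
  Δ1: clk:0→1
  Δ2: s1:1→0
  Δ3: s6:0→1, s4:1→0, s3:0→1
  Δ4: s2:0→1, s4:0→1
  (4Δ to stable)
t=3 Δ0: s2=1 s6=1 s1=0 s5=1 s0=0 s4=1 s7=1 clk=1 s3=1
  Δ1: clk:1→0
  (1Δ to stable)
t=4 Δ0: s2=1 s6=1 s1=0 s5=1 s0=0 s4=1 s7=1 clk=0 s3=1
  Δ1: clk:0→1
  Δ2: s1:0→1
  Δ3: s6:1→0, s0:0→1, s4:1→0, s3:1→0
  Δ4: s2:1→0, s0:1→0, s4:0→1
  (4Δ to stable)
t=5 Δ0: s2=0 s6=0 s1=1 s5=1 s0=0 s4=1 s7=1 clk=1 s3=0
  Δ1: clk:1→0
  (1Δ to stable)
t=6 Δ0: s2=0 s6=0 s1=1 s5=1 s0=0 s4=1 s7=1 clk=0 s3=0
  Δ1: clk:0→1
  Δ2: s1:1→0
  Δ3: s6:0→1, s4:1→0, s3:0→1
  Δ4: s2:0→1, s4:0→1
  (4Δ to stable)
t=7 Δ0: s2=1 s6=1 s1=0 s5=1 s0=0 s4=1 s7=1 clk=1 s3=1
  Δ1: clk:1→0
  (1Δ to stable)
t=8 Δ0: s2=1 s6=1 s1=0 s5=1 s0=0 s4=1 s7=1 clk=0 s3=1
  Δ1: clk:0→1
  Δ2: s1:0→1
  Δ3: s6:1→0, s0:0→1, s4:1→0, s3:1→0
  Δ4: s2:1→0, s0:1→0, s4:0→1
  (4Δ to stable)
t=9 Δ0: s2=0 s6=0 s1=1 s5=1 s0=0 s4=1 s7=1 clk=1 s3=0
  Δ1: clk:1→0
  (1Δ to stable)
t=10 Δ0: s2=0 s6=0 s1=1 s5=1 s0=0 s4=1 s7=1 clk=0 s3=0
  Δ1: clk:0→1
  Δ2: s1:1→0
  Δ3: s6:0→1, s4:1→0, s3:0→1
  Δ4: s2:0→1, s4:0→1
  (4Δ to stable)
t=11 Δ0: s2=1 s6=1 s1=0 s5=1 s0=0 s4=1 s7=1 clk=1 s3=1
  Δ1: clk:1→0
  (1Δ to stable)
t=12 Δ0: s2=1 s6=1 s1=0 s5=1 s0=0 s4=1 s7=1 clk=0 s3=1
  Δ1: clk:0→1
  Δ2: s1:0→1
  Δ3: s6:1→0, s0:0→1, s4:1→0, s3:1→0
  Δ4: s2:1→0, s0:1→0, s4:0→1
  (4Δ to stable)
t=13 Δ0: s2=0 s6=0 s1=1 s5=1 s0=0 s4=1 s7=1 clk=1 s3=0
  Δ1: clk:1→0
  (1Δ to stable)
t=14 Δ0: s2=0 s6=0 s1=1 s5=1 s0=0 s4=1 s7=1 clk=0 s3=0
  Δ1: clk:0→1
  Δ2: s1:1→0
  Δ3: s6:0→1, s4:1→0, s3:0→1
  Δ4: s2:0→1, s4:0→1
  (4Δ to stable)
t=15 Δ0: s2=1 s6=1 s1=0 s5=1 s0=0 s4=1 s7=1 clk=1 s3=1
  Δ1: clk:1→0
  (1Δ to stable)
t=16 Δ0: s2=1 s6=1 s1=0 s5=1 s0=0 s4=1 s7=1 clk=0 s3=1
  Δ1: clk:0→1
  Δ2: s1:0→1
  Δ3: s6:1→0, s0:0→1, s4:1→0, s3:1→0
  Δ4: s2:1→0, s0:1→0, s4:0→1
  (4Δ to stable)
t=17 Δ0: s2=0 s6=0 s1=1 s5=1 s0=0 s4=1 s7=1 clk=1 s3=0
  Δ1: clk:1→0
  (1Δ to stable)
t=18 Δ0: s2=0 s6=0 s1=1 s5=1 s0=0 s4=1 s7=1 clk=0 s3=0
  Δ1: clk:0→1
  Δ2: s1:1→0
  Δ3: s6:0→1, s4:1→0, s3:0→1
  Δ4: s2:0→1, s4:0→1
  (4Δ to stable)
t=19 Δ0: s2=1 s6=1 s1=0 s5=1 s0=0 s4=1 s7=1 clk=1 s3=1
  Δ1: clk:1→0
  (1Δ to stable)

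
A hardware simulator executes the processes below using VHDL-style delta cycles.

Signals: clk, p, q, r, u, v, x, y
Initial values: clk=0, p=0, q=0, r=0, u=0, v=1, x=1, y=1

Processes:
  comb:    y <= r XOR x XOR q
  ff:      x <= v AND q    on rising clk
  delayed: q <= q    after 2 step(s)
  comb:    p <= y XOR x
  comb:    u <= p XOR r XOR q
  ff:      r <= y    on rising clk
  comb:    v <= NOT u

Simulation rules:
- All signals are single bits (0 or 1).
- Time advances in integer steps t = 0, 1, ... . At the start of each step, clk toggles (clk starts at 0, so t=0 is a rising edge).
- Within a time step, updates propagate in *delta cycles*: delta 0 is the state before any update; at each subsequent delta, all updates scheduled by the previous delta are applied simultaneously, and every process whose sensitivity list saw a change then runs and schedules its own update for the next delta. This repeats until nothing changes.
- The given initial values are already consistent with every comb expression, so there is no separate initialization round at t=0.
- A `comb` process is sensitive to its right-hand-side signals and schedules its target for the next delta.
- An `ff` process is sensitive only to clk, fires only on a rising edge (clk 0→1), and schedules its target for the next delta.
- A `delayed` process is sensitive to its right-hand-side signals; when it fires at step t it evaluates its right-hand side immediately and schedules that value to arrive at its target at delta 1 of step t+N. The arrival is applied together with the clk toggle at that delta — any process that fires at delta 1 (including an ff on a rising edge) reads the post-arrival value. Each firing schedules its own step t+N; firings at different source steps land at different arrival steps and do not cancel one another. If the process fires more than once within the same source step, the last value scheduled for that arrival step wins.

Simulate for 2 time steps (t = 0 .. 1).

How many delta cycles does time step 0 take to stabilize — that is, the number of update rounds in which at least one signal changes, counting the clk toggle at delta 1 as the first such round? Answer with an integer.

5

[bits: v,q,r,u,x,p,y,clk]
t=0: Δ0=10001010 Δ1=10001011 Δ2=10100011 Δ3=10110111 Δ4=00100111 Δ5=10100111 | 5Δ
t=1: Δ0=10100111 Δ1=10100110 | 1Δ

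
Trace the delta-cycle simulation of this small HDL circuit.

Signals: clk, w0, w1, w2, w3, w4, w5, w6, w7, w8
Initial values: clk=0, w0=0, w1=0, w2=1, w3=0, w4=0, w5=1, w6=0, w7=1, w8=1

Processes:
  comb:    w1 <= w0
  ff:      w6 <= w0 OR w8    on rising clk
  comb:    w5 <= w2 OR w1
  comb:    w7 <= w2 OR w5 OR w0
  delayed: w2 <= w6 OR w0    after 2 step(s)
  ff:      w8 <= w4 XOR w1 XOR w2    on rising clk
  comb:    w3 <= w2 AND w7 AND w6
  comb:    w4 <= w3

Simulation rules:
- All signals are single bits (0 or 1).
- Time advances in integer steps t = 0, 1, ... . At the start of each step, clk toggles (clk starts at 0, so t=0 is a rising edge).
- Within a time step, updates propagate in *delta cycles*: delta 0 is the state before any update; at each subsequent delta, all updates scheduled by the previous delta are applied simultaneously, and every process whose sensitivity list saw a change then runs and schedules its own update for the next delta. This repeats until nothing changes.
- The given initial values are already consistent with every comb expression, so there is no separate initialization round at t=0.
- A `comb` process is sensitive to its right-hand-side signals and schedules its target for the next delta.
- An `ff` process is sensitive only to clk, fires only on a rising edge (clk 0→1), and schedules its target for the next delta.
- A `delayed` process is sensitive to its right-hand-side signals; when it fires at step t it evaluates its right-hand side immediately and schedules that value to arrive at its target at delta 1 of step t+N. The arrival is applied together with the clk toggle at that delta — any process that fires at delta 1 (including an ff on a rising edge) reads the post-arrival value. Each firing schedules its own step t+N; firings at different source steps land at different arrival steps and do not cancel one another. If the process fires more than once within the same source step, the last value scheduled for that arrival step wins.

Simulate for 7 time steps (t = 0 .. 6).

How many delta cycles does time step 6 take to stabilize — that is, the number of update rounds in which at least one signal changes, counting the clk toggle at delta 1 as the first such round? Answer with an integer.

3

t=0 Δ0: w4=0 w5=1 w8=1 w1=0 w6=0 w0=0 clk=0 w3=0 w7=1 w2=1
  Δ1: clk:0→1
  Δ2: w6:0→1
  Δ3: w3:0→1
  Δ4: w4:0→1
  (4Δ to stable)
t=1 Δ0: w4=1 w5=1 w8=1 w1=0 w6=1 w0=0 clk=1 w3=1 w7=1 w2=1
  Δ1: clk:1→0
  (1Δ to stable)
t=2 Δ0: w4=1 w5=1 w8=1 w1=0 w6=1 w0=0 clk=0 w3=1 w7=1 w2=1
  Δ1: clk:0→1
  Δ2: w8:1→0
  (2Δ to stable)
t=3 Δ0: w4=1 w5=1 w8=0 w1=0 w6=1 w0=0 clk=1 w3=1 w7=1 w2=1
  Δ1: clk:1→0
  (1Δ to stable)
t=4 Δ0: w4=1 w5=1 w8=0 w1=0 w6=1 w0=0 clk=0 w3=1 w7=1 w2=1
  Δ1: clk:0→1
  Δ2: w6:1→0
  Δ3: w3:1→0
  Δ4: w4:1→0
  (4Δ to stable)
t=5 Δ0: w4=0 w5=1 w8=0 w1=0 w6=0 w0=0 clk=1 w3=0 w7=1 w2=1
  Δ1: clk:1→0
  (1Δ to stable)
t=6 Δ0: w4=0 w5=1 w8=0 w1=0 w6=0 w0=0 clk=0 w3=0 w7=1 w2=1
  Δ1: clk:0→1, w2:1→0
  Δ2: w5:1→0
  Δ3: w7:1→0
  (3Δ to stable)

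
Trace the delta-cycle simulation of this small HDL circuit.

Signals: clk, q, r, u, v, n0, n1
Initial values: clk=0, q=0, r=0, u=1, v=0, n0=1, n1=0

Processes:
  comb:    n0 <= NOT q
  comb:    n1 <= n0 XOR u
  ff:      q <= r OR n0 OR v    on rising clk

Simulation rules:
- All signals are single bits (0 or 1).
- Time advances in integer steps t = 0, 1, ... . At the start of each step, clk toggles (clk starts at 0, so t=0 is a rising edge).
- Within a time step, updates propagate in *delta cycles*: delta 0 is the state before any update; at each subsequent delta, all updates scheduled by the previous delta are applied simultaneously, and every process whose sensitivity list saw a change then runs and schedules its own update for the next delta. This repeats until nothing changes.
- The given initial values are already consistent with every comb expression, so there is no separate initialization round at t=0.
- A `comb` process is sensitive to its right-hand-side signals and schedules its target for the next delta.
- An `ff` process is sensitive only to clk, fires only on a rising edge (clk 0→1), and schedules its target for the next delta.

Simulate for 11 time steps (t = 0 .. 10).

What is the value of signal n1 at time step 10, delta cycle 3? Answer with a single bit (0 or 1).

1

t0.Δ0 v=0 q=0 clk=0 n1=0 u=1 n0=1 r=0
t0.Δ1 v=0 q=0 clk=1 n1=0 u=1 n0=1 r=0
t0.Δ2 v=0 q=1 clk=1 n1=0 u=1 n0=1 r=0
t0.Δ3 v=0 q=1 clk=1 n1=0 u=1 n0=0 r=0
t0.Δ4 v=0 q=1 clk=1 n1=1 u=1 n0=0 r=0
t1.Δ0 v=0 q=1 clk=1 n1=1 u=1 n0=0 r=0
t1.Δ1 v=0 q=1 clk=0 n1=1 u=1 n0=0 r=0
t2.Δ0 v=0 q=1 clk=0 n1=1 u=1 n0=0 r=0
t2.Δ1 v=0 q=1 clk=1 n1=1 u=1 n0=0 r=0
t2.Δ2 v=0 q=0 clk=1 n1=1 u=1 n0=0 r=0
t2.Δ3 v=0 q=0 clk=1 n1=1 u=1 n0=1 r=0
t2.Δ4 v=0 q=0 clk=1 n1=0 u=1 n0=1 r=0
t3.Δ0 v=0 q=0 clk=1 n1=0 u=1 n0=1 r=0
t3.Δ1 v=0 q=0 clk=0 n1=0 u=1 n0=1 r=0
t4.Δ0 v=0 q=0 clk=0 n1=0 u=1 n0=1 r=0
t4.Δ1 v=0 q=0 clk=1 n1=0 u=1 n0=1 r=0
t4.Δ2 v=0 q=1 clk=1 n1=0 u=1 n0=1 r=0
t4.Δ3 v=0 q=1 clk=1 n1=0 u=1 n0=0 r=0
t4.Δ4 v=0 q=1 clk=1 n1=1 u=1 n0=0 r=0
t5.Δ0 v=0 q=1 clk=1 n1=1 u=1 n0=0 r=0
t5.Δ1 v=0 q=1 clk=0 n1=1 u=1 n0=0 r=0
t6.Δ0 v=0 q=1 clk=0 n1=1 u=1 n0=0 r=0
t6.Δ1 v=0 q=1 clk=1 n1=1 u=1 n0=0 r=0
t6.Δ2 v=0 q=0 clk=1 n1=1 u=1 n0=0 r=0
t6.Δ3 v=0 q=0 clk=1 n1=1 u=1 n0=1 r=0
t6.Δ4 v=0 q=0 clk=1 n1=0 u=1 n0=1 r=0
t7.Δ0 v=0 q=0 clk=1 n1=0 u=1 n0=1 r=0
t7.Δ1 v=0 q=0 clk=0 n1=0 u=1 n0=1 r=0
t8.Δ0 v=0 q=0 clk=0 n1=0 u=1 n0=1 r=0
t8.Δ1 v=0 q=0 clk=1 n1=0 u=1 n0=1 r=0
t8.Δ2 v=0 q=1 clk=1 n1=0 u=1 n0=1 r=0
t8.Δ3 v=0 q=1 clk=1 n1=0 u=1 n0=0 r=0
t8.Δ4 v=0 q=1 clk=1 n1=1 u=1 n0=0 r=0
t9.Δ0 v=0 q=1 clk=1 n1=1 u=1 n0=0 r=0
t9.Δ1 v=0 q=1 clk=0 n1=1 u=1 n0=0 r=0
t10.Δ0 v=0 q=1 clk=0 n1=1 u=1 n0=0 r=0
t10.Δ1 v=0 q=1 clk=1 n1=1 u=1 n0=0 r=0
t10.Δ2 v=0 q=0 clk=1 n1=1 u=1 n0=0 r=0
t10.Δ3 v=0 q=0 clk=1 n1=1 u=1 n0=1 r=0
t10.Δ4 v=0 q=0 clk=1 n1=0 u=1 n0=1 r=0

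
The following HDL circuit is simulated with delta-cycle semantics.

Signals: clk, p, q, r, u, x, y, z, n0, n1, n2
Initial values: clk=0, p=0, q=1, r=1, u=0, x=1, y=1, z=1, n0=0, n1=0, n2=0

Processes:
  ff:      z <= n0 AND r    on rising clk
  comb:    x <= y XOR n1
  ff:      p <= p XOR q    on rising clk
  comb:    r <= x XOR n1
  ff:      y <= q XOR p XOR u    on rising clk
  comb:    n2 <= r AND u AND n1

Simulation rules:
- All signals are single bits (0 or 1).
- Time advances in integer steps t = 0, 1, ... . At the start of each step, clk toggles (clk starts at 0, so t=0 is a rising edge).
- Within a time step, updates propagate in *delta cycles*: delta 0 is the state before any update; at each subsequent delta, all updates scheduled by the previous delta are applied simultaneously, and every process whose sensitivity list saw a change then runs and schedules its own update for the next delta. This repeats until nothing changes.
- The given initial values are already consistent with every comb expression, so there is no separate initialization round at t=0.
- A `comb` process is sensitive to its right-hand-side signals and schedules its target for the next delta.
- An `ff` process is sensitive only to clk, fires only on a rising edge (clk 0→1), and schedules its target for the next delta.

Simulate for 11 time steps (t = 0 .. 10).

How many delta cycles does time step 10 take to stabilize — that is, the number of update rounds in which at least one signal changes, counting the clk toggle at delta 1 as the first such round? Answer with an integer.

[bits: p,z,u,n0,n1,r,clk,x,q,n2,y]
t=0: Δ0=01000101101 Δ1=01000111101 Δ2=10000111101 | 2Δ
t=1: Δ0=10000111101 Δ1=10000101101 | 1Δ
t=2: Δ0=10000101101 Δ1=10000111101 Δ2=00000111100 Δ3=00000110100 Δ4=00000010100 | 4Δ
t=3: Δ0=00000010100 Δ1=00000000100 | 1Δ
t=4: Δ0=00000000100 Δ1=00000010100 Δ2=10000010101 Δ3=10000011101 Δ4=10000111101 | 4Δ
t=5: Δ0=10000111101 Δ1=10000101101 | 1Δ
t=6: Δ0=10000101101 Δ1=10000111101 Δ2=00000111100 Δ3=00000110100 Δ4=00000010100 | 4Δ
t=7: Δ0=00000010100 Δ1=00000000100 | 1Δ
t=8: Δ0=00000000100 Δ1=00000010100 Δ2=10000010101 Δ3=10000011101 Δ4=10000111101 | 4Δ
t=9: Δ0=10000111101 Δ1=10000101101 | 1Δ
t=10: Δ0=10000101101 Δ1=10000111101 Δ2=00000111100 Δ3=00000110100 Δ4=00000010100 | 4Δ

4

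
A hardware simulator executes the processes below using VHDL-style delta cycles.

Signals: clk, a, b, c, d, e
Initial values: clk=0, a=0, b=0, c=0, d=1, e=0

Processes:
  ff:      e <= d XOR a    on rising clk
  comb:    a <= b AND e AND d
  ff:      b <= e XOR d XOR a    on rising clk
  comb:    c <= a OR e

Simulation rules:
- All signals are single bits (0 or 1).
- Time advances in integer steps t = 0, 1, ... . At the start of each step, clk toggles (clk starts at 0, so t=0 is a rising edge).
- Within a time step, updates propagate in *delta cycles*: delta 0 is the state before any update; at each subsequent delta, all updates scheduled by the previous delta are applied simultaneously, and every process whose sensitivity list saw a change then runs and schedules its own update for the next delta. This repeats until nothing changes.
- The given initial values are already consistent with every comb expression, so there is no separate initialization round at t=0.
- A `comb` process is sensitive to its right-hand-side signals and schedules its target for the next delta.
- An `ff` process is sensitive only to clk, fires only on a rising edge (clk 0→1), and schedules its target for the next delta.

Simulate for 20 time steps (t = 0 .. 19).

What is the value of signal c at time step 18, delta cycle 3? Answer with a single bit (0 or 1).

1

t0.Δ0 d=1 c=0 a=0 clk=0 e=0 b=0
t0.Δ1 d=1 c=0 a=0 clk=1 e=0 b=0
t0.Δ2 d=1 c=0 a=0 clk=1 e=1 b=1
t0.Δ3 d=1 c=1 a=1 clk=1 e=1 b=1
t1.Δ0 d=1 c=1 a=1 clk=1 e=1 b=1
t1.Δ1 d=1 c=1 a=1 clk=0 e=1 b=1
t2.Δ0 d=1 c=1 a=1 clk=0 e=1 b=1
t2.Δ1 d=1 c=1 a=1 clk=1 e=1 b=1
t2.Δ2 d=1 c=1 a=1 clk=1 e=0 b=1
t2.Δ3 d=1 c=1 a=0 clk=1 e=0 b=1
t2.Δ4 d=1 c=0 a=0 clk=1 e=0 b=1
t3.Δ0 d=1 c=0 a=0 clk=1 e=0 b=1
t3.Δ1 d=1 c=0 a=0 clk=0 e=0 b=1
t4.Δ0 d=1 c=0 a=0 clk=0 e=0 b=1
t4.Δ1 d=1 c=0 a=0 clk=1 e=0 b=1
t4.Δ2 d=1 c=0 a=0 clk=1 e=1 b=1
t4.Δ3 d=1 c=1 a=1 clk=1 e=1 b=1
t5.Δ0 d=1 c=1 a=1 clk=1 e=1 b=1
t5.Δ1 d=1 c=1 a=1 clk=0 e=1 b=1
t6.Δ0 d=1 c=1 a=1 clk=0 e=1 b=1
t6.Δ1 d=1 c=1 a=1 clk=1 e=1 b=1
t6.Δ2 d=1 c=1 a=1 clk=1 e=0 b=1
t6.Δ3 d=1 c=1 a=0 clk=1 e=0 b=1
t6.Δ4 d=1 c=0 a=0 clk=1 e=0 b=1
t7.Δ0 d=1 c=0 a=0 clk=1 e=0 b=1
t7.Δ1 d=1 c=0 a=0 clk=0 e=0 b=1
t8.Δ0 d=1 c=0 a=0 clk=0 e=0 b=1
t8.Δ1 d=1 c=0 a=0 clk=1 e=0 b=1
t8.Δ2 d=1 c=0 a=0 clk=1 e=1 b=1
t8.Δ3 d=1 c=1 a=1 clk=1 e=1 b=1
t9.Δ0 d=1 c=1 a=1 clk=1 e=1 b=1
t9.Δ1 d=1 c=1 a=1 clk=0 e=1 b=1
t10.Δ0 d=1 c=1 a=1 clk=0 e=1 b=1
t10.Δ1 d=1 c=1 a=1 clk=1 e=1 b=1
t10.Δ2 d=1 c=1 a=1 clk=1 e=0 b=1
t10.Δ3 d=1 c=1 a=0 clk=1 e=0 b=1
t10.Δ4 d=1 c=0 a=0 clk=1 e=0 b=1
t11.Δ0 d=1 c=0 a=0 clk=1 e=0 b=1
t11.Δ1 d=1 c=0 a=0 clk=0 e=0 b=1
t12.Δ0 d=1 c=0 a=0 clk=0 e=0 b=1
t12.Δ1 d=1 c=0 a=0 clk=1 e=0 b=1
t12.Δ2 d=1 c=0 a=0 clk=1 e=1 b=1
t12.Δ3 d=1 c=1 a=1 clk=1 e=1 b=1
t13.Δ0 d=1 c=1 a=1 clk=1 e=1 b=1
t13.Δ1 d=1 c=1 a=1 clk=0 e=1 b=1
t14.Δ0 d=1 c=1 a=1 clk=0 e=1 b=1
t14.Δ1 d=1 c=1 a=1 clk=1 e=1 b=1
t14.Δ2 d=1 c=1 a=1 clk=1 e=0 b=1
t14.Δ3 d=1 c=1 a=0 clk=1 e=0 b=1
t14.Δ4 d=1 c=0 a=0 clk=1 e=0 b=1
t15.Δ0 d=1 c=0 a=0 clk=1 e=0 b=1
t15.Δ1 d=1 c=0 a=0 clk=0 e=0 b=1
t16.Δ0 d=1 c=0 a=0 clk=0 e=0 b=1
t16.Δ1 d=1 c=0 a=0 clk=1 e=0 b=1
t16.Δ2 d=1 c=0 a=0 clk=1 e=1 b=1
t16.Δ3 d=1 c=1 a=1 clk=1 e=1 b=1
t17.Δ0 d=1 c=1 a=1 clk=1 e=1 b=1
t17.Δ1 d=1 c=1 a=1 clk=0 e=1 b=1
t18.Δ0 d=1 c=1 a=1 clk=0 e=1 b=1
t18.Δ1 d=1 c=1 a=1 clk=1 e=1 b=1
t18.Δ2 d=1 c=1 a=1 clk=1 e=0 b=1
t18.Δ3 d=1 c=1 a=0 clk=1 e=0 b=1
t18.Δ4 d=1 c=0 a=0 clk=1 e=0 b=1
t19.Δ0 d=1 c=0 a=0 clk=1 e=0 b=1
t19.Δ1 d=1 c=0 a=0 clk=0 e=0 b=1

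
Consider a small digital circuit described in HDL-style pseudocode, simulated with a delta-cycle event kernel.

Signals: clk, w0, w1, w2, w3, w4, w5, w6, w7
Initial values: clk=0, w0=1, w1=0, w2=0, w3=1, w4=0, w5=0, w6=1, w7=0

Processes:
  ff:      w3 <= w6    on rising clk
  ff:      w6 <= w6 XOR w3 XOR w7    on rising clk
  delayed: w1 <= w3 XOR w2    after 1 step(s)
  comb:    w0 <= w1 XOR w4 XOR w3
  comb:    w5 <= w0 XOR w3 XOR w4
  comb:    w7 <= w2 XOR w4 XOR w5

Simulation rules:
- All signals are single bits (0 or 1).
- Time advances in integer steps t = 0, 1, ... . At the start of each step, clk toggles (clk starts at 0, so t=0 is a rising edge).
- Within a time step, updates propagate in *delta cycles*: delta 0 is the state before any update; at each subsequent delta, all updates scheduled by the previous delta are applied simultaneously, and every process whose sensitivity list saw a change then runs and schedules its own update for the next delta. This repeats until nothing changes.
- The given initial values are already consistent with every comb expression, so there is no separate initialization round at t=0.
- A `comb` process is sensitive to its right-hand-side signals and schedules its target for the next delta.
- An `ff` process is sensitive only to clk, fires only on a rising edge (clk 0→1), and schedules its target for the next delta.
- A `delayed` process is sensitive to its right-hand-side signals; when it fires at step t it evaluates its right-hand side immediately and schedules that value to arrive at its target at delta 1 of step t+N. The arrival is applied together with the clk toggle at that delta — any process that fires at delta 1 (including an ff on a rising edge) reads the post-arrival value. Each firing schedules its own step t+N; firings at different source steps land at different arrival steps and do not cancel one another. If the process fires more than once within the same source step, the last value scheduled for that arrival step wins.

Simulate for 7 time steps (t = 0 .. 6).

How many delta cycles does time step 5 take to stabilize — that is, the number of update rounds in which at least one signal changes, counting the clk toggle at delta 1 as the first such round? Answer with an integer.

4

t0.Δ0 w7=0 w1=0 w5=0 clk=0 w3=1 w4=0 w0=1 w6=1 w2=0
t0.Δ1 w7=0 w1=0 w5=0 clk=1 w3=1 w4=0 w0=1 w6=1 w2=0
t0.Δ2 w7=0 w1=0 w5=0 clk=1 w3=1 w4=0 w0=1 w6=0 w2=0
t1.Δ0 w7=0 w1=0 w5=0 clk=1 w3=1 w4=0 w0=1 w6=0 w2=0
t1.Δ1 w7=0 w1=0 w5=0 clk=0 w3=1 w4=0 w0=1 w6=0 w2=0
t2.Δ0 w7=0 w1=0 w5=0 clk=0 w3=1 w4=0 w0=1 w6=0 w2=0
t2.Δ1 w7=0 w1=0 w5=0 clk=1 w3=1 w4=0 w0=1 w6=0 w2=0
t2.Δ2 w7=0 w1=0 w5=0 clk=1 w3=0 w4=0 w0=1 w6=1 w2=0
t2.Δ3 w7=0 w1=0 w5=1 clk=1 w3=0 w4=0 w0=0 w6=1 w2=0
t2.Δ4 w7=1 w1=0 w5=0 clk=1 w3=0 w4=0 w0=0 w6=1 w2=0
t2.Δ5 w7=0 w1=0 w5=0 clk=1 w3=0 w4=0 w0=0 w6=1 w2=0
t3.Δ0 w7=0 w1=0 w5=0 clk=1 w3=0 w4=0 w0=0 w6=1 w2=0
t3.Δ1 w7=0 w1=0 w5=0 clk=0 w3=0 w4=0 w0=0 w6=1 w2=0
t4.Δ0 w7=0 w1=0 w5=0 clk=0 w3=0 w4=0 w0=0 w6=1 w2=0
t4.Δ1 w7=0 w1=0 w5=0 clk=1 w3=0 w4=0 w0=0 w6=1 w2=0
t4.Δ2 w7=0 w1=0 w5=0 clk=1 w3=1 w4=0 w0=0 w6=1 w2=0
t4.Δ3 w7=0 w1=0 w5=1 clk=1 w3=1 w4=0 w0=1 w6=1 w2=0
t4.Δ4 w7=1 w1=0 w5=0 clk=1 w3=1 w4=0 w0=1 w6=1 w2=0
t4.Δ5 w7=0 w1=0 w5=0 clk=1 w3=1 w4=0 w0=1 w6=1 w2=0
t5.Δ0 w7=0 w1=0 w5=0 clk=1 w3=1 w4=0 w0=1 w6=1 w2=0
t5.Δ1 w7=0 w1=1 w5=0 clk=0 w3=1 w4=0 w0=1 w6=1 w2=0
t5.Δ2 w7=0 w1=1 w5=0 clk=0 w3=1 w4=0 w0=0 w6=1 w2=0
t5.Δ3 w7=0 w1=1 w5=1 clk=0 w3=1 w4=0 w0=0 w6=1 w2=0
t5.Δ4 w7=1 w1=1 w5=1 clk=0 w3=1 w4=0 w0=0 w6=1 w2=0
t6.Δ0 w7=1 w1=1 w5=1 clk=0 w3=1 w4=0 w0=0 w6=1 w2=0
t6.Δ1 w7=1 w1=1 w5=1 clk=1 w3=1 w4=0 w0=0 w6=1 w2=0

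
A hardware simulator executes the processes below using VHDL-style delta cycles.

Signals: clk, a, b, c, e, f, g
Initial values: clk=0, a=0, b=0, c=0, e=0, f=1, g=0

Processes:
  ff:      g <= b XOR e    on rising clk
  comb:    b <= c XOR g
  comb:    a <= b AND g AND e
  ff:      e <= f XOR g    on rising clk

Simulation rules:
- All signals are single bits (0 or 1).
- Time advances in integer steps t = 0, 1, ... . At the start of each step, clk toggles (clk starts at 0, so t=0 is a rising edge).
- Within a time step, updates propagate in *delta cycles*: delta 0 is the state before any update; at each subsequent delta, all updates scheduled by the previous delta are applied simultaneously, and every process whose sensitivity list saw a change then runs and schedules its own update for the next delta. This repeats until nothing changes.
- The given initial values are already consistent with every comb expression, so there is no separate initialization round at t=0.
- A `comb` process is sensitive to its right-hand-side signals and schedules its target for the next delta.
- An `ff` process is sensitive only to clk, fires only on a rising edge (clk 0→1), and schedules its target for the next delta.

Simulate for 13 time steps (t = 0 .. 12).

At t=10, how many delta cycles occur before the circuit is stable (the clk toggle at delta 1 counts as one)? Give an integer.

t0.Δ0 a=0 e=0 c=0 f=1 clk=0 b=0 g=0
t0.Δ1 a=0 e=0 c=0 f=1 clk=1 b=0 g=0
t0.Δ2 a=0 e=1 c=0 f=1 clk=1 b=0 g=0
t1.Δ0 a=0 e=1 c=0 f=1 clk=1 b=0 g=0
t1.Δ1 a=0 e=1 c=0 f=1 clk=0 b=0 g=0
t2.Δ0 a=0 e=1 c=0 f=1 clk=0 b=0 g=0
t2.Δ1 a=0 e=1 c=0 f=1 clk=1 b=0 g=0
t2.Δ2 a=0 e=1 c=0 f=1 clk=1 b=0 g=1
t2.Δ3 a=0 e=1 c=0 f=1 clk=1 b=1 g=1
t2.Δ4 a=1 e=1 c=0 f=1 clk=1 b=1 g=1
t3.Δ0 a=1 e=1 c=0 f=1 clk=1 b=1 g=1
t3.Δ1 a=1 e=1 c=0 f=1 clk=0 b=1 g=1
t4.Δ0 a=1 e=1 c=0 f=1 clk=0 b=1 g=1
t4.Δ1 a=1 e=1 c=0 f=1 clk=1 b=1 g=1
t4.Δ2 a=1 e=0 c=0 f=1 clk=1 b=1 g=0
t4.Δ3 a=0 e=0 c=0 f=1 clk=1 b=0 g=0
t5.Δ0 a=0 e=0 c=0 f=1 clk=1 b=0 g=0
t5.Δ1 a=0 e=0 c=0 f=1 clk=0 b=0 g=0
t6.Δ0 a=0 e=0 c=0 f=1 clk=0 b=0 g=0
t6.Δ1 a=0 e=0 c=0 f=1 clk=1 b=0 g=0
t6.Δ2 a=0 e=1 c=0 f=1 clk=1 b=0 g=0
t7.Δ0 a=0 e=1 c=0 f=1 clk=1 b=0 g=0
t7.Δ1 a=0 e=1 c=0 f=1 clk=0 b=0 g=0
t8.Δ0 a=0 e=1 c=0 f=1 clk=0 b=0 g=0
t8.Δ1 a=0 e=1 c=0 f=1 clk=1 b=0 g=0
t8.Δ2 a=0 e=1 c=0 f=1 clk=1 b=0 g=1
t8.Δ3 a=0 e=1 c=0 f=1 clk=1 b=1 g=1
t8.Δ4 a=1 e=1 c=0 f=1 clk=1 b=1 g=1
t9.Δ0 a=1 e=1 c=0 f=1 clk=1 b=1 g=1
t9.Δ1 a=1 e=1 c=0 f=1 clk=0 b=1 g=1
t10.Δ0 a=1 e=1 c=0 f=1 clk=0 b=1 g=1
t10.Δ1 a=1 e=1 c=0 f=1 clk=1 b=1 g=1
t10.Δ2 a=1 e=0 c=0 f=1 clk=1 b=1 g=0
t10.Δ3 a=0 e=0 c=0 f=1 clk=1 b=0 g=0
t11.Δ0 a=0 e=0 c=0 f=1 clk=1 b=0 g=0
t11.Δ1 a=0 e=0 c=0 f=1 clk=0 b=0 g=0
t12.Δ0 a=0 e=0 c=0 f=1 clk=0 b=0 g=0
t12.Δ1 a=0 e=0 c=0 f=1 clk=1 b=0 g=0
t12.Δ2 a=0 e=1 c=0 f=1 clk=1 b=0 g=0

3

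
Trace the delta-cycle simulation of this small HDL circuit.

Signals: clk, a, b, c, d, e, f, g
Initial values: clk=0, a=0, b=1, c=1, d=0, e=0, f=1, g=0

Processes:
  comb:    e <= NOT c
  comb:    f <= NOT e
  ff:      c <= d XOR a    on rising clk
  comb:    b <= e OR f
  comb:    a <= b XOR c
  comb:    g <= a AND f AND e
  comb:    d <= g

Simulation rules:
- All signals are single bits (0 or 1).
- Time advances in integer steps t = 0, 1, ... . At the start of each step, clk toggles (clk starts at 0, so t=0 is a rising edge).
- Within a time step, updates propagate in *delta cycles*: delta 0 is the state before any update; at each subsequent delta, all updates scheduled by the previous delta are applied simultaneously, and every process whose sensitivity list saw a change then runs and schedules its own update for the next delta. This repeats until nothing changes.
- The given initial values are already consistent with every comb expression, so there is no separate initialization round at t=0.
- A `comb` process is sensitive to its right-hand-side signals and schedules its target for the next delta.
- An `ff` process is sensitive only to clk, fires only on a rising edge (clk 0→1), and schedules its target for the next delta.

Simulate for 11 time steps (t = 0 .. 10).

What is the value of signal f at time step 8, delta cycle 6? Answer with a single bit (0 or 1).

0

[bits: g,a,d,clk,e,f,b,c]
t=0: Δ0=00000111 Δ1=00010111 Δ2=00010110 Δ3=01011110 Δ4=11011010 Δ5=01111010 Δ6=01011010 | 6Δ
t=1: Δ0=01011010 Δ1=01001010 | 1Δ
t=2: Δ0=01001010 Δ1=01011010 Δ2=01011011 Δ3=00010011 Δ4=00010101 Δ5=01010111 Δ6=00010111 | 6Δ
t=3: Δ0=00010111 Δ1=00000111 | 1Δ
t=4: Δ0=00000111 Δ1=00010111 Δ2=00010110 Δ3=01011110 Δ4=11011010 Δ5=01111010 Δ6=01011010 | 6Δ
t=5: Δ0=01011010 Δ1=01001010 | 1Δ
t=6: Δ0=01001010 Δ1=01011010 Δ2=01011011 Δ3=00010011 Δ4=00010101 Δ5=01010111 Δ6=00010111 | 6Δ
t=7: Δ0=00010111 Δ1=00000111 | 1Δ
t=8: Δ0=00000111 Δ1=00010111 Δ2=00010110 Δ3=01011110 Δ4=11011010 Δ5=01111010 Δ6=01011010 | 6Δ
t=9: Δ0=01011010 Δ1=01001010 | 1Δ
t=10: Δ0=01001010 Δ1=01011010 Δ2=01011011 Δ3=00010011 Δ4=00010101 Δ5=01010111 Δ6=00010111 | 6Δ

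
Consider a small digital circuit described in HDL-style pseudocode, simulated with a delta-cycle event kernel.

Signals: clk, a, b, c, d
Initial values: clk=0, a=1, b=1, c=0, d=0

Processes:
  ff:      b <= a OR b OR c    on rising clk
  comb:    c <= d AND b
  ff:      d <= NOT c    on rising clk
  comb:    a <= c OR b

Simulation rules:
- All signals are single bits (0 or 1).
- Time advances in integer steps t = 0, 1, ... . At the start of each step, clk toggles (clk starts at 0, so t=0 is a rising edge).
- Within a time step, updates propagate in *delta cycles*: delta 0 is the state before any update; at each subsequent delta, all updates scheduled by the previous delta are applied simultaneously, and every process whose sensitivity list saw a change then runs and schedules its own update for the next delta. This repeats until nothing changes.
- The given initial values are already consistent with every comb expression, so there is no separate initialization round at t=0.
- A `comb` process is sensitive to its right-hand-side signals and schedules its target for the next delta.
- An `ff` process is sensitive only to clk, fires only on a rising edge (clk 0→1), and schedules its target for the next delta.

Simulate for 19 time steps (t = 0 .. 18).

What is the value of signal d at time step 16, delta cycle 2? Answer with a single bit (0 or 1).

t=0 Δ0: clk=0 a=1 b=1 d=0 c=0
  Δ1: clk:0→1
  Δ2: d:0→1
  Δ3: c:0→1
  (3Δ to stable)
t=1 Δ0: clk=1 a=1 b=1 d=1 c=1
  Δ1: clk:1→0
  (1Δ to stable)
t=2 Δ0: clk=0 a=1 b=1 d=1 c=1
  Δ1: clk:0→1
  Δ2: d:1→0
  Δ3: c:1→0
  (3Δ to stable)
t=3 Δ0: clk=1 a=1 b=1 d=0 c=0
  Δ1: clk:1→0
  (1Δ to stable)
t=4 Δ0: clk=0 a=1 b=1 d=0 c=0
  Δ1: clk:0→1
  Δ2: d:0→1
  Δ3: c:0→1
  (3Δ to stable)
t=5 Δ0: clk=1 a=1 b=1 d=1 c=1
  Δ1: clk:1→0
  (1Δ to stable)
t=6 Δ0: clk=0 a=1 b=1 d=1 c=1
  Δ1: clk:0→1
  Δ2: d:1→0
  Δ3: c:1→0
  (3Δ to stable)
t=7 Δ0: clk=1 a=1 b=1 d=0 c=0
  Δ1: clk:1→0
  (1Δ to stable)
t=8 Δ0: clk=0 a=1 b=1 d=0 c=0
  Δ1: clk:0→1
  Δ2: d:0→1
  Δ3: c:0→1
  (3Δ to stable)
t=9 Δ0: clk=1 a=1 b=1 d=1 c=1
  Δ1: clk:1→0
  (1Δ to stable)
t=10 Δ0: clk=0 a=1 b=1 d=1 c=1
  Δ1: clk:0→1
  Δ2: d:1→0
  Δ3: c:1→0
  (3Δ to stable)
t=11 Δ0: clk=1 a=1 b=1 d=0 c=0
  Δ1: clk:1→0
  (1Δ to stable)
t=12 Δ0: clk=0 a=1 b=1 d=0 c=0
  Δ1: clk:0→1
  Δ2: d:0→1
  Δ3: c:0→1
  (3Δ to stable)
t=13 Δ0: clk=1 a=1 b=1 d=1 c=1
  Δ1: clk:1→0
  (1Δ to stable)
t=14 Δ0: clk=0 a=1 b=1 d=1 c=1
  Δ1: clk:0→1
  Δ2: d:1→0
  Δ3: c:1→0
  (3Δ to stable)
t=15 Δ0: clk=1 a=1 b=1 d=0 c=0
  Δ1: clk:1→0
  (1Δ to stable)
t=16 Δ0: clk=0 a=1 b=1 d=0 c=0
  Δ1: clk:0→1
  Δ2: d:0→1
  Δ3: c:0→1
  (3Δ to stable)
t=17 Δ0: clk=1 a=1 b=1 d=1 c=1
  Δ1: clk:1→0
  (1Δ to stable)
t=18 Δ0: clk=0 a=1 b=1 d=1 c=1
  Δ1: clk:0→1
  Δ2: d:1→0
  Δ3: c:1→0
  (3Δ to stable)

1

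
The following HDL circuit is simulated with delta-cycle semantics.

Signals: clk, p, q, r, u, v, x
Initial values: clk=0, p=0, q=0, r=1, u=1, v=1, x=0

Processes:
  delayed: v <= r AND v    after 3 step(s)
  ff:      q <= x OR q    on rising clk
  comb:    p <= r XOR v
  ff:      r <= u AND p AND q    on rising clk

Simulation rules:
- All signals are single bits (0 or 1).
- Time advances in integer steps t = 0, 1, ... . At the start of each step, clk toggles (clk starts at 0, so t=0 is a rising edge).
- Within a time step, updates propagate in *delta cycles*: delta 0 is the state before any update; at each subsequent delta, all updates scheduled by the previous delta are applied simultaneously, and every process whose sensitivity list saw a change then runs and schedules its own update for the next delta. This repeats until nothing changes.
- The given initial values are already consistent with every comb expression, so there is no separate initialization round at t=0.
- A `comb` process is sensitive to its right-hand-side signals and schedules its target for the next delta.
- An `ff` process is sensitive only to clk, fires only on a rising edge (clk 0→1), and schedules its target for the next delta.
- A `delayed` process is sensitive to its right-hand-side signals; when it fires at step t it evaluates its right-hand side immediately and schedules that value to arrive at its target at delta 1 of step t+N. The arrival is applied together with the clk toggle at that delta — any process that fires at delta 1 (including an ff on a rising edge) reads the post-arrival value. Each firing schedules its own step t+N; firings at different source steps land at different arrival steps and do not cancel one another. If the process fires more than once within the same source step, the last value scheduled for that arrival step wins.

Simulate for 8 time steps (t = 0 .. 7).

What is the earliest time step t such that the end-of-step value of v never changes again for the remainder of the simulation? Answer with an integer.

3

t=0 Δ0: p=0 q=0 u=1 clk=0 r=1 x=0 v=1
  Δ1: clk:0→1
  Δ2: r:1→0
  Δ3: p:0→1
  (3Δ to stable)
t=1 Δ0: p=1 q=0 u=1 clk=1 r=0 x=0 v=1
  Δ1: clk:1→0
  (1Δ to stable)
t=2 Δ0: p=1 q=0 u=1 clk=0 r=0 x=0 v=1
  Δ1: clk:0→1
  (1Δ to stable)
t=3 Δ0: p=1 q=0 u=1 clk=1 r=0 x=0 v=1
  Δ1: clk:1→0, v:1→0
  Δ2: p:1→0
  (2Δ to stable)
t=4 Δ0: p=0 q=0 u=1 clk=0 r=0 x=0 v=0
  Δ1: clk:0→1
  (1Δ to stable)
t=5 Δ0: p=0 q=0 u=1 clk=1 r=0 x=0 v=0
  Δ1: clk:1→0
  (1Δ to stable)
t=6 Δ0: p=0 q=0 u=1 clk=0 r=0 x=0 v=0
  Δ1: clk:0→1
  (1Δ to stable)
t=7 Δ0: p=0 q=0 u=1 clk=1 r=0 x=0 v=0
  Δ1: clk:1→0
  (1Δ to stable)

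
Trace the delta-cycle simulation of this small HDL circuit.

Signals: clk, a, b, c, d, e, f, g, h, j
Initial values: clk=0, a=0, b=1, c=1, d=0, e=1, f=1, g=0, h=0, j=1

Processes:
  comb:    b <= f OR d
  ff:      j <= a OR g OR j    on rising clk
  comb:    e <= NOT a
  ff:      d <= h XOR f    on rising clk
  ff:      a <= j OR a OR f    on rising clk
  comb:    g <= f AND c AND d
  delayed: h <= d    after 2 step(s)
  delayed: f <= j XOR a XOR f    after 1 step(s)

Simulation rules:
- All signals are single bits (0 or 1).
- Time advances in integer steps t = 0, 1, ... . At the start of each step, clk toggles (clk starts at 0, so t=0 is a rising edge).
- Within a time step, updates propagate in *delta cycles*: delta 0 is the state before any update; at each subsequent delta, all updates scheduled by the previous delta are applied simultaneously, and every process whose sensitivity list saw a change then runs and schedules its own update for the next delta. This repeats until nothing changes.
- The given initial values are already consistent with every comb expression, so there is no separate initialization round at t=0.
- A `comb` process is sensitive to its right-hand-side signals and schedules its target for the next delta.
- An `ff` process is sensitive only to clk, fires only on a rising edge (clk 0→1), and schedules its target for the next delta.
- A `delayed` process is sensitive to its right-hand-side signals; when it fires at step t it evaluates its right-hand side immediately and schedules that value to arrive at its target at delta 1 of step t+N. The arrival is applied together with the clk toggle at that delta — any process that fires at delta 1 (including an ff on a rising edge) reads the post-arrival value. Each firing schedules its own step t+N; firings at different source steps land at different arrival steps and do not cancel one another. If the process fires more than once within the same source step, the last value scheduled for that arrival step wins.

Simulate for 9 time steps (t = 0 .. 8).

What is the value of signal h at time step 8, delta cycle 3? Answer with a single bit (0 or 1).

0

[bits: e,d,a,h,clk,g,f,j,b,c]
t=0: Δ0=1000001111 Δ1=1000101111 Δ2=1110101111 Δ3=0110111111 | 3Δ
t=1: Δ0=0110111111 Δ1=0110011111 | 1Δ
t=2: Δ0=0110011111 Δ1=0111111111 Δ2=0011111111 Δ3=0011101111 | 3Δ
t=3: Δ0=0011101111 Δ1=0011001111 | 1Δ
t=4: Δ0=0011001111 Δ1=0010101111 Δ2=0110101111 Δ3=0110111111 | 3Δ
t=5: Δ0=0110111111 Δ1=0110011111 | 1Δ
t=6: Δ0=0110011111 Δ1=0111111111 Δ2=0011111111 Δ3=0011101111 | 3Δ
t=7: Δ0=0011101111 Δ1=0011001111 | 1Δ
t=8: Δ0=0011001111 Δ1=0010101111 Δ2=0110101111 Δ3=0110111111 | 3Δ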